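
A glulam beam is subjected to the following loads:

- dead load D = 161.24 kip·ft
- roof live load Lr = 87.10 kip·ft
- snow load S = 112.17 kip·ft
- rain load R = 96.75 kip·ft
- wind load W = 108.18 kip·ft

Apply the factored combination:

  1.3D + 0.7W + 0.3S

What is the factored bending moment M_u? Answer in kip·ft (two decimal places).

318.99 kip·ft

1.3(161.24) + 0.7(108.18) + 0.3(112.17) = 209.61 + 75.73 + 33.65 = 318.99
M_u = 318.99 kip·ft.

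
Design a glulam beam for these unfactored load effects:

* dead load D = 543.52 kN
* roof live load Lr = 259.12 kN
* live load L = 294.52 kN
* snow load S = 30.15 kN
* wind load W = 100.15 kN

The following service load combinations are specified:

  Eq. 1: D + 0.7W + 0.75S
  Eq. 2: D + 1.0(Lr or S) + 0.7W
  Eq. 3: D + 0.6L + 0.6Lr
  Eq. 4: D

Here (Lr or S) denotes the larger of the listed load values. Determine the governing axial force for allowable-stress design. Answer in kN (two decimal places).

875.70 kN

(Lr or S) → Lr = 259.12 kN.
Eq. 1: 1.0(543.52) + 0.7(100.15) + 0.75(30.15) = 636.24
Eq. 2: 1.0(543.52) + 1.0(259.12) + 0.7(100.15) = 872.75
Eq. 3: 1.0(543.52) + 0.6(294.52) + 0.6(259.12) = 875.70
Eq. 4: 1.0(543.52) = 543.52
Combination 3 governs: N = 875.70 kN.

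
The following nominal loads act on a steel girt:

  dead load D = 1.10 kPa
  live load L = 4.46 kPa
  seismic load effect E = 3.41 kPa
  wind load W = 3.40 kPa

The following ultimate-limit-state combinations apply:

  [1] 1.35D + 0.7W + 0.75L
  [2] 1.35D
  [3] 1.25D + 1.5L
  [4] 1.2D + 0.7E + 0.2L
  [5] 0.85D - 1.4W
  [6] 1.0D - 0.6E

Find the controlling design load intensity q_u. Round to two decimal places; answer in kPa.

[1] 1.35(1.10) + 0.7(3.40) + 0.75(4.46) = 7.21
[2] 1.35(1.10) = 1.49
[3] 1.25(1.10) + 1.5(4.46) = 1.38 + 6.69 = 8.07
[4] 1.2(1.10) + 0.7(3.41) + 0.2(4.46) = 1.32 + 2.39 + 0.89 = 4.60
[5] 0.85(1.10) - 1.4(3.40) = -3.83
[6] 1.0(1.10) - 0.6(3.41) = 1.10 - 2.05 = -0.95
Combination 3 governs: q_u = 8.07 kPa.

8.07 kPa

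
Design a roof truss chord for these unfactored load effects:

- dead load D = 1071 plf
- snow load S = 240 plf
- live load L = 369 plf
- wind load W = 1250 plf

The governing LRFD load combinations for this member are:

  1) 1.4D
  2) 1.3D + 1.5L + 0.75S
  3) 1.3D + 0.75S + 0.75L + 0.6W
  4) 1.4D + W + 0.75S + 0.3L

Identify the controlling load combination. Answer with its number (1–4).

1) 1.4(1071) = 1499.40
2) 1.3(1071) + 1.5(369) + 0.75(240) = 1392.30 + 553.50 + 180.00 = 2125.80
3) 1.3(1071) + 0.75(240) + 0.75(369) + 0.6(1250) = 1392.30 + 180.00 + 276.75 + 750.00 = 2599.05
4) 1.4(1071) + 1.0(1250) + 0.75(240) + 0.3(369) = 1499.40 + 1250.00 + 180.00 + 110.70 = 3040.10
The largest value is 3040.10 plf from combination 4.

Combination 4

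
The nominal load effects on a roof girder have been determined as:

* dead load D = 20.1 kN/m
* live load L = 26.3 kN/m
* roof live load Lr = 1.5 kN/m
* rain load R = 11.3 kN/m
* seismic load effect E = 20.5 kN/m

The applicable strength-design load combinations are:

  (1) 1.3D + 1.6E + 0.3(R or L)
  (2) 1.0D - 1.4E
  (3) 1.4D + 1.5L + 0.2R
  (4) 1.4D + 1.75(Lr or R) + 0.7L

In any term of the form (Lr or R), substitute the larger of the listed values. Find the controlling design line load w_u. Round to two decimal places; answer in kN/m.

(R or L) → L = 26.3 kN/m; (Lr or R) → R = 11.3 kN/m.
(1) 1.3(20.1) + 1.6(20.5) + 0.3(26.3) = 26.13 + 32.80 + 7.89 = 66.82
(2) 1.0(20.1) - 1.4(20.5) = 20.10 - 28.70 = -8.60
(3) 1.4(20.1) + 1.5(26.3) + 0.2(11.3) = 28.14 + 39.45 + 2.26 = 69.85
(4) 1.4(20.1) + 1.75(11.3) + 0.7(26.3) = 28.14 + 19.78 + 18.41 = 66.33
The controlling combination is 3, giving 69.85 kN/m.

69.85 kN/m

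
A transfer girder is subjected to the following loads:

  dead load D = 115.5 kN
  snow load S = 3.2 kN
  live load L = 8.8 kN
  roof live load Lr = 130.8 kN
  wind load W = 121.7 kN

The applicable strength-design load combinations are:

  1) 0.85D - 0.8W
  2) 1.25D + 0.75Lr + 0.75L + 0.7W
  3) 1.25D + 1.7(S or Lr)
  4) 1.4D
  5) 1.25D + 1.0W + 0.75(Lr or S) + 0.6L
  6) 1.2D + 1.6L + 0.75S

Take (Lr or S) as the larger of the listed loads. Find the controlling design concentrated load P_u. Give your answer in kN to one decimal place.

(S or Lr) → Lr = 130.8 kN; (Lr or S) → Lr = 130.8 kN.
1) 0.85(115.5) - 0.8(121.7) = 98.2 - 97.4 = 0.8
2) 1.25(115.5) + 0.75(130.8) + 0.75(8.8) + 0.7(121.7) = 144.4 + 98.1 + 6.6 + 85.2 = 334.3
3) 1.25(115.5) + 1.7(130.8) = 366.7
4) 1.4(115.5) = 161.7
5) 1.25(115.5) + 1.0(121.7) + 0.75(130.8) + 0.6(8.8) = 144.4 + 121.7 + 98.1 + 5.3 = 369.5
6) 1.2(115.5) + 1.6(8.8) + 0.75(3.2) = 138.6 + 14.1 + 2.4 = 155.1
Combination 5 governs: P_u = 369.5 kN.

369.5 kN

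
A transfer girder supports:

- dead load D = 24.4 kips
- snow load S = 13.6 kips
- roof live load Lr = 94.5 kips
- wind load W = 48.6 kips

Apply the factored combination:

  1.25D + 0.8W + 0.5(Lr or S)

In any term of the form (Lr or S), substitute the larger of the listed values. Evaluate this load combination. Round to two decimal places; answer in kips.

(Lr or S) → Lr = 94.5 kips.
1.25(24.4) + 0.8(48.6) + 0.5(94.5) = 30.50 + 38.88 + 47.25 = 116.63
P_u = 116.63 kips.

116.63 kips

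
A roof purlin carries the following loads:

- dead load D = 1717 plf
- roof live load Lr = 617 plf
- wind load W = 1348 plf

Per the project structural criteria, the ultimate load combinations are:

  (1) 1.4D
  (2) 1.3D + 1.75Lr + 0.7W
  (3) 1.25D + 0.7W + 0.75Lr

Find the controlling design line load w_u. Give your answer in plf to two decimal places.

(1) 1.4(1717) = 2403.80
(2) 1.3(1717) + 1.75(617) + 0.7(1348) = 2232.10 + 1079.75 + 943.60 = 4255.45
(3) 1.25(1717) + 0.7(1348) + 0.75(617) = 2146.25 + 943.60 + 462.75 = 3552.60
Combination 2 governs: w_u = 4255.45 plf.

4255.45 plf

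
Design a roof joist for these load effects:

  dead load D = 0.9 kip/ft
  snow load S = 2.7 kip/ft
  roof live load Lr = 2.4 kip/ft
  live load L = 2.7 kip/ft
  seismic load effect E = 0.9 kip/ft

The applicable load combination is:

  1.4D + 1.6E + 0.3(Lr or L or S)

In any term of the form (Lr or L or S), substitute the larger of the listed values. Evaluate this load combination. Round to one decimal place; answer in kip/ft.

(Lr or L or S) → L = 2.7 kip/ft.
1.4(0.9) + 1.6(0.9) + 0.3(2.7) = 3.5
w_u = 3.5 kip/ft.

3.5 kip/ft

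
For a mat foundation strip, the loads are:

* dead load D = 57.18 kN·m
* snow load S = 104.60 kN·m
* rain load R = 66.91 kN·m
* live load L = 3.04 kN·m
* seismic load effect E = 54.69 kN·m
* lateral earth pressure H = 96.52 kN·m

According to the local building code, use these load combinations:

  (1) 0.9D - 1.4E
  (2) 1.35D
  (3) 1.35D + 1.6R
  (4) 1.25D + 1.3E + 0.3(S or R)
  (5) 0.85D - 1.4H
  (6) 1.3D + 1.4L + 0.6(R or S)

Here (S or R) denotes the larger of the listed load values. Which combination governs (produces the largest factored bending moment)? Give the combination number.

(S or R) → S = 104.60 kN·m; (R or S) → S = 104.60 kN·m.
(1) 0.9(57.18) - 1.4(54.69) = -25.10
(2) 1.35(57.18) = 77.19
(3) 1.35(57.18) + 1.6(66.91) = 77.19 + 107.06 = 184.25
(4) 1.25(57.18) + 1.3(54.69) + 0.3(104.60) = 173.95
(5) 0.85(57.18) - 1.4(96.52) = 48.60 - 135.13 = -86.53
(6) 1.3(57.18) + 1.4(3.04) + 0.6(104.60) = 74.33 + 4.26 + 62.76 = 141.35
The largest value is 184.25 kN·m from combination 3.

Combination 3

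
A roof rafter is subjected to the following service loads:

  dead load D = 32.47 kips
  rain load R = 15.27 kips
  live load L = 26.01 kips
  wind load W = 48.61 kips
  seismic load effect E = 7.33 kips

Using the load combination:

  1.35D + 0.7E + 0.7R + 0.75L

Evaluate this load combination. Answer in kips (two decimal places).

79.16 kips

1.35(32.47) + 0.7(7.33) + 0.7(15.27) + 0.75(26.01) = 43.83 + 5.13 + 10.69 + 19.51 = 79.16
P_u = 79.16 kips.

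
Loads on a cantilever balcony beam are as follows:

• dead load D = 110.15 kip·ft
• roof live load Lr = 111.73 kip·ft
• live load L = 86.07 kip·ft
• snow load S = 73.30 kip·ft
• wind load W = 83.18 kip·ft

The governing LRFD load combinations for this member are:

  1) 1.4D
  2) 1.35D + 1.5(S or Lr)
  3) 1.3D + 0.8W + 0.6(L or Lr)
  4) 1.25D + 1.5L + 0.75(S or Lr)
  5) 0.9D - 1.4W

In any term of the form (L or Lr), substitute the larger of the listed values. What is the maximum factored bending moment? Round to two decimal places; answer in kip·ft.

350.59 kip·ft

(S or Lr) → Lr = 111.73 kip·ft; (L or Lr) → Lr = 111.73 kip·ft.
1) 1.4(110.15) = 154.21
2) 1.35(110.15) + 1.5(111.73) = 316.30
3) 1.3(110.15) + 0.8(83.18) + 0.6(111.73) = 276.78
4) 1.25(110.15) + 1.5(86.07) + 0.75(111.73) = 350.59
5) 0.9(110.15) - 1.4(83.18) = -17.32
Combination 4 governs: M_u = 350.59 kip·ft.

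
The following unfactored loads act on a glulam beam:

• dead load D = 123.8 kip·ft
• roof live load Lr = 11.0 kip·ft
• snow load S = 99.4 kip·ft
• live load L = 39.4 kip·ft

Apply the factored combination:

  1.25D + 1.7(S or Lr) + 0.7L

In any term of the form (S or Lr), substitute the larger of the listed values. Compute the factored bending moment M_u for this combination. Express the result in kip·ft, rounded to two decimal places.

(S or Lr) → S = 99.4 kip·ft.
1.25(123.8) + 1.7(99.4) + 0.7(39.4) = 351.31
M_u = 351.31 kip·ft.

351.31 kip·ft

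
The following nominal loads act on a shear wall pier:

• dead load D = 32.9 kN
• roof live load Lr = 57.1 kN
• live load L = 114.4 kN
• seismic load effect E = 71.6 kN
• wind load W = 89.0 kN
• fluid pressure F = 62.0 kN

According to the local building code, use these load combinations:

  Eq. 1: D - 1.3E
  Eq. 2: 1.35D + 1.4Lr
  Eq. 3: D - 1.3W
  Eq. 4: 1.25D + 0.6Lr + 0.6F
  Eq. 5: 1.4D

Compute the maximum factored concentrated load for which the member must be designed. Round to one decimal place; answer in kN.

124.4 kN

Eq. 1: 1.0(32.9) - 1.3(71.6) = 32.9 - 93.1 = -60.2
Eq. 2: 1.35(32.9) + 1.4(57.1) = 124.4
Eq. 3: 1.0(32.9) - 1.3(89.0) = 32.9 - 115.7 = -82.8
Eq. 4: 1.25(32.9) + 0.6(57.1) + 0.6(62.0) = 41.1 + 34.3 + 37.2 = 112.6
Eq. 5: 1.4(32.9) = 46.1
Combination 2 governs: P_u = 124.4 kN.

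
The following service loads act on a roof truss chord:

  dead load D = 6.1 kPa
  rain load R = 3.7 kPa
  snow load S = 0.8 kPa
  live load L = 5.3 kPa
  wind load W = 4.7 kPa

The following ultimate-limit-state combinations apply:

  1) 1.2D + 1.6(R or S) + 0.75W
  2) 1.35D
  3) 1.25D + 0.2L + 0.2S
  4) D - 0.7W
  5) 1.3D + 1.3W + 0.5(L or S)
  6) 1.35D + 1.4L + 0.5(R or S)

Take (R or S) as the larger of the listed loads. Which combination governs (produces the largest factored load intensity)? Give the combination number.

(R or S) → R = 3.7 kPa; (L or S) → L = 5.3 kPa.
1) 1.2(6.1) + 1.6(3.7) + 0.75(4.7) = 16.8
2) 1.35(6.1) = 8.2
3) 1.25(6.1) + 0.2(5.3) + 0.2(0.8) = 8.8
4) 1.0(6.1) - 0.7(4.7) = 6.1 - 3.3 = 2.8
5) 1.3(6.1) + 1.3(4.7) + 0.5(5.3) = 7.9 + 6.1 + 2.7 = 16.7
6) 1.35(6.1) + 1.4(5.3) + 0.5(3.7) = 8.2 + 7.4 + 1.9 = 17.5
The largest value is 17.5 kPa from combination 6.

Combination 6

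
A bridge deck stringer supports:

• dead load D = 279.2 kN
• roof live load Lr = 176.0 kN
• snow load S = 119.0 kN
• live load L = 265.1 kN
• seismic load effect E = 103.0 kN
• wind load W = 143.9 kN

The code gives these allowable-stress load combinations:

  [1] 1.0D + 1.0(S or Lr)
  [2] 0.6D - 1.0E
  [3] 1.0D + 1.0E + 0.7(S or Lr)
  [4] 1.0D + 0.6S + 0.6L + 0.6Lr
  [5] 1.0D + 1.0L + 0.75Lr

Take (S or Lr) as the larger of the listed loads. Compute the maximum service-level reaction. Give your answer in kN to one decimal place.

(S or Lr) → Lr = 176.0 kN.
[1] 1.0(279.2) + 1.0(176.0) = 279.2 + 176.0 = 455.2
[2] 0.6(279.2) - 1.0(103.0) = 167.5 - 103.0 = 64.5
[3] 1.0(279.2) + 1.0(103.0) + 0.7(176.0) = 279.2 + 103.0 + 123.2 = 505.4
[4] 1.0(279.2) + 0.6(119.0) + 0.6(265.1) + 0.6(176.0) = 279.2 + 71.4 + 159.1 + 105.6 = 615.3
[5] 1.0(279.2) + 1.0(265.1) + 0.75(176.0) = 279.2 + 265.1 + 132.0 = 676.3
Combination 5 governs: V = 676.3 kN.

676.3 kN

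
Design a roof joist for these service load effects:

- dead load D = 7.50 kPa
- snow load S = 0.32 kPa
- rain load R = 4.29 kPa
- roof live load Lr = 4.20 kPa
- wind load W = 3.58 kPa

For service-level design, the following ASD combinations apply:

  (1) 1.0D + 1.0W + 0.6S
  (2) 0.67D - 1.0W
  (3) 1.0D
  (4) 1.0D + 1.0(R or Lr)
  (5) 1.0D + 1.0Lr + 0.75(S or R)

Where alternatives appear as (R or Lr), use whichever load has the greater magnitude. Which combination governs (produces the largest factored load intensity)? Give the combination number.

(R or Lr) → R = 4.29 kPa; (S or R) → R = 4.29 kPa.
(1) 1.0(7.50) + 1.0(3.58) + 0.6(0.32) = 11.27
(2) 0.67(7.50) - 1.0(3.58) = 1.45
(3) 1.0(7.50) = 7.50
(4) 1.0(7.50) + 1.0(4.29) = 11.79
(5) 1.0(7.50) + 1.0(4.20) + 0.75(4.29) = 14.92
The largest value is 14.92 kPa from combination 5.

Combination 5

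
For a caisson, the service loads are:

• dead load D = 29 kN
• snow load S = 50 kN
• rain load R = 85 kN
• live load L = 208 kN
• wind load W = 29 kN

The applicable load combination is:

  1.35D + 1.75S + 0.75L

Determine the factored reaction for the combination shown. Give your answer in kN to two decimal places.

1.35(29) + 1.75(50) + 0.75(208) = 282.65
V_u = 282.65 kN.

282.65 kN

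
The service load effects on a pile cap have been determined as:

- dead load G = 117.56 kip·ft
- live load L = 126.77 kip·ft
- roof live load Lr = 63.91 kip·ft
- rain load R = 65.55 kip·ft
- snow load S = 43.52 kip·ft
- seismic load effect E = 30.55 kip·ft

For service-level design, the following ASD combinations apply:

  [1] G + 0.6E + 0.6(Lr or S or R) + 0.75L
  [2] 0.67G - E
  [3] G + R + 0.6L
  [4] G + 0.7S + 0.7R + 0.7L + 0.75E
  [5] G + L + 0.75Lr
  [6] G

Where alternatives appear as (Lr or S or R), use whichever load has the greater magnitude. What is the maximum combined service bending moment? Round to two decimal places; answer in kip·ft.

(Lr or S or R) → R = 65.55 kip·ft.
[1] 1.0(117.56) + 0.6(30.55) + 0.6(65.55) + 0.75(126.77) = 117.56 + 18.33 + 39.33 + 95.08 = 270.30
[2] 0.67(117.56) - 1.0(30.55) = 78.77 - 30.55 = 48.22
[3] 1.0(117.56) + 1.0(65.55) + 0.6(126.77) = 117.56 + 65.55 + 76.06 = 259.17
[4] 1.0(117.56) + 0.7(43.52) + 0.7(65.55) + 0.7(126.77) + 0.75(30.55) = 117.56 + 30.46 + 45.89 + 88.74 + 22.91 = 305.56
[5] 1.0(117.56) + 1.0(126.77) + 0.75(63.91) = 117.56 + 126.77 + 47.93 = 292.26
[6] 1.0(117.56) = 117.56
Combination 4 governs: M = 305.56 kip·ft.

305.56 kip·ft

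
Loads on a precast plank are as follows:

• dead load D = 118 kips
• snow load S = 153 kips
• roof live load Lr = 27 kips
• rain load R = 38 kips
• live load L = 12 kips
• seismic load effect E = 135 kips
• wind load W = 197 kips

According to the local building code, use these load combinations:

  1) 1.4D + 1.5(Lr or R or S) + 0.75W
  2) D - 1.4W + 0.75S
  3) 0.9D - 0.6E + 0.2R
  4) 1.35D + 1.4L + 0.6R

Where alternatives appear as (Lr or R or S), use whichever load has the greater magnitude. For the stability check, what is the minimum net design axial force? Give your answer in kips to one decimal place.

-43.1 kips

(Lr or R or S) → S = 153 kips.
1) 1.4(118) + 1.5(153) + 0.75(197) = 165.2 + 229.5 + 147.8 = 542.5
2) 1.0(118) - 1.4(197) + 0.75(153) = -43.1
3) 0.9(118) - 0.6(135) + 0.2(38) = 106.2 - 81.0 + 7.6 = 32.8
4) 1.35(118) + 1.4(12) + 0.6(38) = 159.3 + 16.8 + 22.8 = 198.9
Combination 2 gives the minimum: -43.1 kips.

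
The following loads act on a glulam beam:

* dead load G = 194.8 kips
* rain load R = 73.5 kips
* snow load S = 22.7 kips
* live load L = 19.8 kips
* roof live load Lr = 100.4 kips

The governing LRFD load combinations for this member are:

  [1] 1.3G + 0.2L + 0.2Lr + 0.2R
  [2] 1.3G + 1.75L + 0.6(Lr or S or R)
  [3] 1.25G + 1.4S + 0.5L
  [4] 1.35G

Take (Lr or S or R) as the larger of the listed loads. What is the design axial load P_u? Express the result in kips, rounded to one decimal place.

(Lr or S or R) → Lr = 100.4 kips.
[1] 1.3(194.8) + 0.2(19.8) + 0.2(100.4) + 0.2(73.5) = 253.2 + 4.0 + 20.1 + 14.7 = 292.0
[2] 1.3(194.8) + 1.75(19.8) + 0.6(100.4) = 253.2 + 34.7 + 60.2 = 348.1
[3] 1.25(194.8) + 1.4(22.7) + 0.5(19.8) = 243.5 + 31.8 + 9.9 = 285.2
[4] 1.35(194.8) = 263.0
Maximum is from combination 2.

348.1 kips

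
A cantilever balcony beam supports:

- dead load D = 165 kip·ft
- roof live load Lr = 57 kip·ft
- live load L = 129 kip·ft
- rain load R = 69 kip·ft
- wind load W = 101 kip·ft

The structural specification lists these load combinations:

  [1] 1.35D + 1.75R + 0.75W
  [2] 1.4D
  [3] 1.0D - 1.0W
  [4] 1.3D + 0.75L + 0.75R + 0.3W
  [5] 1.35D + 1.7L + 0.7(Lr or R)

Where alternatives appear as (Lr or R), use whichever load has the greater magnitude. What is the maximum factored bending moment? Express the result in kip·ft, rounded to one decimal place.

490.4 kip·ft

(Lr or R) → R = 69 kip·ft.
[1] 1.35(165) + 1.75(69) + 0.75(101) = 419.3
[2] 1.4(165) = 231.0
[3] 1.0(165) - 1.0(101) = 64.0
[4] 1.3(165) + 0.75(129) + 0.75(69) + 0.3(101) = 393.3
[5] 1.35(165) + 1.7(129) + 0.7(69) = 490.4
The controlling combination is 5, giving 490.4 kip·ft.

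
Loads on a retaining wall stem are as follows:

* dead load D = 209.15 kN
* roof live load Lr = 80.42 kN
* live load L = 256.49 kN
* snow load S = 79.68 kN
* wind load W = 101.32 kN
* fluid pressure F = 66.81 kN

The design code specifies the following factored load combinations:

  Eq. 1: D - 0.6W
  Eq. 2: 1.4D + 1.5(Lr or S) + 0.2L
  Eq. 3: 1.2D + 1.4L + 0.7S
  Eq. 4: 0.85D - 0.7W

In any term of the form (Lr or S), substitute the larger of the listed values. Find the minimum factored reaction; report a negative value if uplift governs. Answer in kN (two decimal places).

106.85 kN

(Lr or S) → Lr = 80.42 kN.
Eq. 1: 1.0(209.15) - 0.6(101.32) = 209.15 - 60.79 = 148.36
Eq. 2: 1.4(209.15) + 1.5(80.42) + 0.2(256.49) = 292.81 + 120.63 + 51.30 = 464.74
Eq. 3: 1.2(209.15) + 1.4(256.49) + 0.7(79.68) = 665.84
Eq. 4: 0.85(209.15) - 0.7(101.32) = 106.85
Combination 4 gives the minimum: 106.85 kN.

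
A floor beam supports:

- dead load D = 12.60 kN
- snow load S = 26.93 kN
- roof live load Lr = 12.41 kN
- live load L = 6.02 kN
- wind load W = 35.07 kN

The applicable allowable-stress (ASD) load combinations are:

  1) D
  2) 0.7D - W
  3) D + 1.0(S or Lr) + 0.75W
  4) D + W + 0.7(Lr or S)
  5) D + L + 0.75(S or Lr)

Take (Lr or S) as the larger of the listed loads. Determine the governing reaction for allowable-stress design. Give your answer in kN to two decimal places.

66.52 kN

(S or Lr) → S = 26.93 kN; (Lr or S) → S = 26.93 kN.
1) 1.0(12.60) = 12.60
2) 0.7(12.60) - 1.0(35.07) = -26.25
3) 1.0(12.60) + 1.0(26.93) + 0.75(35.07) = 65.83
4) 1.0(12.60) + 1.0(35.07) + 0.7(26.93) = 66.52
5) 1.0(12.60) + 1.0(6.02) + 0.75(26.93) = 38.82
The controlling combination is 4, giving 66.52 kN.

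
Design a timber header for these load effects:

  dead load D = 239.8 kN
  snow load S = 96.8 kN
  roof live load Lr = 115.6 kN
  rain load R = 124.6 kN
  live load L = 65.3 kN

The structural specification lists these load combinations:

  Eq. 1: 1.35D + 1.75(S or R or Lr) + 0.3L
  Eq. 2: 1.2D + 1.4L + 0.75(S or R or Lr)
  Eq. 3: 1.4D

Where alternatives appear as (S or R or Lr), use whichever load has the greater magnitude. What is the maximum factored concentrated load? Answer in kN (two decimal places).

(S or R or Lr) → R = 124.6 kN.
Eq. 1: 1.35(239.8) + 1.75(124.6) + 0.3(65.3) = 323.73 + 218.05 + 19.59 = 561.37
Eq. 2: 1.2(239.8) + 1.4(65.3) + 0.75(124.6) = 287.76 + 91.42 + 93.45 = 472.63
Eq. 3: 1.4(239.8) = 335.72
Combination 1 governs: P_u = 561.37 kN.

561.37 kN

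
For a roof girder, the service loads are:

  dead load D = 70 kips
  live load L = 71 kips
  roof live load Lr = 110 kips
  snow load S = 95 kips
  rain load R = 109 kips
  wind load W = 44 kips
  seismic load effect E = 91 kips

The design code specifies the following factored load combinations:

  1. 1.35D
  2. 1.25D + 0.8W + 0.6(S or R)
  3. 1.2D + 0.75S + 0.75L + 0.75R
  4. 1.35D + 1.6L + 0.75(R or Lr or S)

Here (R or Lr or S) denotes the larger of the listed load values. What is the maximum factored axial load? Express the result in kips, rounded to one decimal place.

290.6 kips

(S or R) → R = 109 kips; (R or Lr or S) → Lr = 110 kips.
1. 1.35(70) = 94.5
2. 1.25(70) + 0.8(44) + 0.6(109) = 188.1
3. 1.2(70) + 0.75(95) + 0.75(71) + 0.75(109) = 290.3
4. 1.35(70) + 1.6(71) + 0.75(110) = 290.6
Maximum is from combination 4.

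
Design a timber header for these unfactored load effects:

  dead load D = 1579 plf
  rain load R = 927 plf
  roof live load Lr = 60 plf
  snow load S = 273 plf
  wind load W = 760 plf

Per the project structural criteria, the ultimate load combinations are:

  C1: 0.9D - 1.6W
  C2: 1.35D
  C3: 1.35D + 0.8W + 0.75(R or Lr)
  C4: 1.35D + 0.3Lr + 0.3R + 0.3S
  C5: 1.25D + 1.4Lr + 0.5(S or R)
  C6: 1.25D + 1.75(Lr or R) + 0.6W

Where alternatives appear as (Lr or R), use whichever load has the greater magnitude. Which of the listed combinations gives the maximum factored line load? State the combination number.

Combination 6

(R or Lr) → R = 927 plf; (S or R) → R = 927 plf; (Lr or R) → R = 927 plf.
C1: 0.9(1579) - 1.6(760) = 205.1
C2: 1.35(1579) = 2131.7
C3: 1.35(1579) + 0.8(760) + 0.75(927) = 3434.9
C4: 1.35(1579) + 0.3(60) + 0.3(927) + 0.3(273) = 2509.7
C5: 1.25(1579) + 1.4(60) + 0.5(927) = 2521.3
C6: 1.25(1579) + 1.75(927) + 0.6(760) = 4052.0
The largest value is 4052.0 plf from combination 6.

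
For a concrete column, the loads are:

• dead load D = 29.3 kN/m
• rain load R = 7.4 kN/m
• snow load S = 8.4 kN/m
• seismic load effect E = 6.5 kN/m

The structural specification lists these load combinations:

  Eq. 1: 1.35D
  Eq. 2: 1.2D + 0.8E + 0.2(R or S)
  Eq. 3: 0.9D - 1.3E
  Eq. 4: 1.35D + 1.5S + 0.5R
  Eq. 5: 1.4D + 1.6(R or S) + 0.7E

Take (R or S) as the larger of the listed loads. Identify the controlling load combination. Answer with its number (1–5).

Combination 5

(R or S) → S = 8.4 kN/m.
Eq. 1: 1.35(29.3) = 39.6
Eq. 2: 1.2(29.3) + 0.8(6.5) + 0.2(8.4) = 42.0
Eq. 3: 0.9(29.3) - 1.3(6.5) = 17.9
Eq. 4: 1.35(29.3) + 1.5(8.4) + 0.5(7.4) = 55.9
Eq. 5: 1.4(29.3) + 1.6(8.4) + 0.7(6.5) = 59.0
The largest value is 59.0 kN/m from combination 5.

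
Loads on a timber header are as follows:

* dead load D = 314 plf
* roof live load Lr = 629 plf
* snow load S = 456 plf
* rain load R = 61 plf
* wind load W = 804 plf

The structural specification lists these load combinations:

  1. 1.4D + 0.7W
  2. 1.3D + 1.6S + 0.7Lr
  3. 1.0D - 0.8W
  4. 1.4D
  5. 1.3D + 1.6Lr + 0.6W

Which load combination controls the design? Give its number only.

Combination 5

1. 1.4(314) + 0.7(804) = 439.6 + 562.8 = 1002.4
2. 1.3(314) + 1.6(456) + 0.7(629) = 408.2 + 729.6 + 440.3 = 1578.1
3. 1.0(314) - 0.8(804) = 314.0 - 643.2 = -329.2
4. 1.4(314) = 439.6
5. 1.3(314) + 1.6(629) + 0.6(804) = 408.2 + 1006.4 + 482.4 = 1897.0
The largest value is 1897.0 plf from combination 5.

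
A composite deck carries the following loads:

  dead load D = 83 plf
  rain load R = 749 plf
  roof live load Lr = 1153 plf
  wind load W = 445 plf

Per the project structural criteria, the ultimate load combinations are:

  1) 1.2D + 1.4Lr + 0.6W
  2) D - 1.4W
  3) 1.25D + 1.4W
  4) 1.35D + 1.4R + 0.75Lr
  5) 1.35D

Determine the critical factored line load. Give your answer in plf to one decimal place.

2025.4 plf

1) 1.2(83) + 1.4(1153) + 0.6(445) = 99.6 + 1614.2 + 267.0 = 1980.8
2) 1.0(83) - 1.4(445) = 83.0 - 623.0 = -540.0
3) 1.25(83) + 1.4(445) = 103.8 + 623.0 = 726.8
4) 1.35(83) + 1.4(749) + 0.75(1153) = 2025.4
5) 1.35(83) = 112.1
Combination 4 governs: w_u = 2025.4 plf.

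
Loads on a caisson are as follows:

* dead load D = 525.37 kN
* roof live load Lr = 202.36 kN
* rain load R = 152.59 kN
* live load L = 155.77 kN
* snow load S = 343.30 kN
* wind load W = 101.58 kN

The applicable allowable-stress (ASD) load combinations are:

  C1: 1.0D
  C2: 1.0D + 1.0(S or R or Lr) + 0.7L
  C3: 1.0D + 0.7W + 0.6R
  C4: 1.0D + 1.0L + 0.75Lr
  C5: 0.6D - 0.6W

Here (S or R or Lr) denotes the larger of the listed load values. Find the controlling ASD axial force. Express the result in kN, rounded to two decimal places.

977.71 kN

(S or R or Lr) → S = 343.30 kN.
C1: 1.0(525.37) = 525.37
C2: 1.0(525.37) + 1.0(343.30) + 0.7(155.77) = 977.71
C3: 1.0(525.37) + 0.7(101.58) + 0.6(152.59) = 688.03
C4: 1.0(525.37) + 1.0(155.77) + 0.75(202.36) = 832.91
C5: 0.6(525.37) - 0.6(101.58) = 254.27
Combination 2 governs: N = 977.71 kN.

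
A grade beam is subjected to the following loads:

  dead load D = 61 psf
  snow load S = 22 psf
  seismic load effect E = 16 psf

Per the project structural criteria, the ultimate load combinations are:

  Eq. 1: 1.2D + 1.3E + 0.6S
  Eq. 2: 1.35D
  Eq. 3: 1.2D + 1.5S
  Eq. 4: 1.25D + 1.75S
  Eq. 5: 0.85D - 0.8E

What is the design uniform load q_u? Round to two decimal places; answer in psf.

Eq. 1: 1.2(61) + 1.3(16) + 0.6(22) = 73.20 + 20.80 + 13.20 = 107.20
Eq. 2: 1.35(61) = 82.35
Eq. 3: 1.2(61) + 1.5(22) = 73.20 + 33.00 = 106.20
Eq. 4: 1.25(61) + 1.75(22) = 76.25 + 38.50 = 114.75
Eq. 5: 0.85(61) - 0.8(16) = 51.85 - 12.80 = 39.05
Maximum is from combination 4.

114.75 psf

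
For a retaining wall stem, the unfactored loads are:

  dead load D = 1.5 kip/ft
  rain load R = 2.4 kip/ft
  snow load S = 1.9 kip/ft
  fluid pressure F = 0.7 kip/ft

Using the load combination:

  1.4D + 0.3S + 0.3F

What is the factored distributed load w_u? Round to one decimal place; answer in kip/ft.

1.4(1.5) + 0.3(1.9) + 0.3(0.7) = 2.1 + 0.6 + 0.2 = 2.9
w_u = 2.9 kip/ft.

2.9 kip/ft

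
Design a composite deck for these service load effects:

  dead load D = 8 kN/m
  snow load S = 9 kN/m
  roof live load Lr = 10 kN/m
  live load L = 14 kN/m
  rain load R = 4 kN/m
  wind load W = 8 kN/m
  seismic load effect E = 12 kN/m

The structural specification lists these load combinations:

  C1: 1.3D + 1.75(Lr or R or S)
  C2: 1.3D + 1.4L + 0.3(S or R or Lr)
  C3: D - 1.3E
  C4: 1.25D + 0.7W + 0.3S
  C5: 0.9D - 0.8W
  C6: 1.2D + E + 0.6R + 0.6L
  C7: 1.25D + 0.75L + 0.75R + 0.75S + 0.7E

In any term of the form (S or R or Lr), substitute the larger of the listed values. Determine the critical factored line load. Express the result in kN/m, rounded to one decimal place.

(Lr or R or S) → Lr = 10 kN/m; (S or R or Lr) → Lr = 10 kN/m.
C1: 1.3(8) + 1.75(10) = 10.4 + 17.5 = 27.9
C2: 1.3(8) + 1.4(14) + 0.3(10) = 10.4 + 19.6 + 3.0 = 33.0
C3: 1.0(8) - 1.3(12) = 8.0 - 15.6 = -7.6
C4: 1.25(8) + 0.7(8) + 0.3(9) = 10.0 + 5.6 + 2.7 = 18.3
C5: 0.9(8) - 0.8(8) = 7.2 - 6.4 = 0.8
C6: 1.2(8) + 1.0(12) + 0.6(4) + 0.6(14) = 9.6 + 12.0 + 2.4 + 8.4 = 32.4
C7: 1.25(8) + 0.75(14) + 0.75(4) + 0.75(9) + 0.7(12) = 10.0 + 10.5 + 3.0 + 6.8 + 8.4 = 38.7
Combination 7 governs: w_u = 38.7 kN/m.

38.7 kN/m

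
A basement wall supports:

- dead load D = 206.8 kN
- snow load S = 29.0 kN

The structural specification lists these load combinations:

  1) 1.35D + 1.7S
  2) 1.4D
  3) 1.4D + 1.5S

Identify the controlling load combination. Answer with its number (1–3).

Combination 3

1) 1.35(206.8) + 1.7(29.0) = 328.48
2) 1.4(206.8) = 289.52
3) 1.4(206.8) + 1.5(29.0) = 333.02
The largest value is 333.02 kN from combination 3.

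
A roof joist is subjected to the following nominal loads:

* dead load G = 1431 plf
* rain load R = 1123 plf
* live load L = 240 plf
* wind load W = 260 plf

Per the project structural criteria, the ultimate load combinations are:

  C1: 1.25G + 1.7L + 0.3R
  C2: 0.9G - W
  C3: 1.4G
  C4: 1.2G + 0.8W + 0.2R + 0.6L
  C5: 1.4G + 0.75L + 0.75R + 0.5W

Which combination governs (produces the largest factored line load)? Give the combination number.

Combination 5

C1: 1.25(1431) + 1.7(240) + 0.3(1123) = 1788.8 + 408.0 + 336.9 = 2533.7
C2: 0.9(1431) - 1.0(260) = 1287.9 - 260.0 = 1027.9
C3: 1.4(1431) = 2003.4
C4: 1.2(1431) + 0.8(260) + 0.2(1123) + 0.6(240) = 1717.2 + 208.0 + 224.6 + 144.0 = 2293.8
C5: 1.4(1431) + 0.75(240) + 0.75(1123) + 0.5(260) = 2003.4 + 180.0 + 842.3 + 130.0 = 3155.7
The largest value is 3155.7 plf from combination 5.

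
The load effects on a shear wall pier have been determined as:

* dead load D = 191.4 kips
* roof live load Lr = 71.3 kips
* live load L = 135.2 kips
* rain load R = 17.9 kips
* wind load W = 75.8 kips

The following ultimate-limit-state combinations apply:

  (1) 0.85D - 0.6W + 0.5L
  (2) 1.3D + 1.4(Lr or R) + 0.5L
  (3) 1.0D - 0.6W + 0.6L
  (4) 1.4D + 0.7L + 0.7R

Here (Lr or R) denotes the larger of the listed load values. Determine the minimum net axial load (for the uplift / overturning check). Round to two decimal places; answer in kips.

(Lr or R) → Lr = 71.3 kips.
(1) 0.85(191.4) - 0.6(75.8) + 0.5(135.2) = 162.69 - 45.48 + 67.60 = 184.81
(2) 1.3(191.4) + 1.4(71.3) + 0.5(135.2) = 248.82 + 99.82 + 67.60 = 416.24
(3) 1.0(191.4) - 0.6(75.8) + 0.6(135.2) = 191.40 - 45.48 + 81.12 = 227.04
(4) 1.4(191.4) + 0.7(135.2) + 0.7(17.9) = 267.96 + 94.64 + 12.53 = 375.13
Combination 1 gives the minimum: 184.81 kips.

184.81 kips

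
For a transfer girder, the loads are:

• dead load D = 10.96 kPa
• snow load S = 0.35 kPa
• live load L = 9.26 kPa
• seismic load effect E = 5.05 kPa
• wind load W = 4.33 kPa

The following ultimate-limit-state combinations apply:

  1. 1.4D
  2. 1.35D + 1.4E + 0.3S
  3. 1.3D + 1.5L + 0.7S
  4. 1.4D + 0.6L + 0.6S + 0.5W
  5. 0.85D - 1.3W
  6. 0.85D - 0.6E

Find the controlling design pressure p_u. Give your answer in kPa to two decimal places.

1. 1.4(10.96) = 15.34
2. 1.35(10.96) + 1.4(5.05) + 0.3(0.35) = 21.97
3. 1.3(10.96) + 1.5(9.26) + 0.7(0.35) = 28.38
4. 1.4(10.96) + 0.6(9.26) + 0.6(0.35) + 0.5(4.33) = 15.34 + 5.56 + 0.21 + 2.17 = 23.28
5. 0.85(10.96) - 1.3(4.33) = 9.32 - 5.63 = 3.69
6. 0.85(10.96) - 0.6(5.05) = 9.32 - 3.03 = 6.29
Maximum is from combination 3.

28.38 kPa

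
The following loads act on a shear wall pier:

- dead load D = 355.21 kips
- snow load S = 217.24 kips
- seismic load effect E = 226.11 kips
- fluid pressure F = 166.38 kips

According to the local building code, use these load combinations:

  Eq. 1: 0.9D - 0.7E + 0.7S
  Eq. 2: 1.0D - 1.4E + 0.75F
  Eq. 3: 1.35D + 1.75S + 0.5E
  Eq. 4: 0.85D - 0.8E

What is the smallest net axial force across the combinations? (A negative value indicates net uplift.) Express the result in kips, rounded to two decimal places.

Eq. 1: 0.9(355.21) - 0.7(226.11) + 0.7(217.24) = 319.69 - 158.28 + 152.07 = 313.48
Eq. 2: 1.0(355.21) - 1.4(226.11) + 0.75(166.38) = 163.44
Eq. 3: 1.35(355.21) + 1.75(217.24) + 0.5(226.11) = 479.53 + 380.17 + 113.06 = 972.76
Eq. 4: 0.85(355.21) - 0.8(226.11) = 301.93 - 180.89 = 121.04
Combination 4 gives the minimum: 121.04 kips.

121.04 kips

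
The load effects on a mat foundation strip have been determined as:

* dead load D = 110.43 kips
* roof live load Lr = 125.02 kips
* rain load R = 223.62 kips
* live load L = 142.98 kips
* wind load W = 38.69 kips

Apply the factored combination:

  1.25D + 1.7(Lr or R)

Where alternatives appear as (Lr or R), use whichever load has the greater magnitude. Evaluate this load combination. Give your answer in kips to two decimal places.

518.19 kips

(Lr or R) → R = 223.62 kips.
1.25(110.43) + 1.7(223.62) = 138.04 + 380.15 = 518.19
P_u = 518.19 kips.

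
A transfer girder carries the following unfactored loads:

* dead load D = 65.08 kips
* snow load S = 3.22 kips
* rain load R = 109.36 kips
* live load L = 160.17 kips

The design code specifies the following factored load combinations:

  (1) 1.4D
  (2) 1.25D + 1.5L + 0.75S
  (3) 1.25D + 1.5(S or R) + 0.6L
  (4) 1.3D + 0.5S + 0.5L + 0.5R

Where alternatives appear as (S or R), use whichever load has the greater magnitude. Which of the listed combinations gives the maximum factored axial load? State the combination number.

Combination 3

(S or R) → R = 109.36 kips.
(1) 1.4(65.08) = 91.11
(2) 1.25(65.08) + 1.5(160.17) + 0.75(3.22) = 324.02
(3) 1.25(65.08) + 1.5(109.36) + 0.6(160.17) = 341.49
(4) 1.3(65.08) + 0.5(3.22) + 0.5(160.17) + 0.5(109.36) = 220.98
The largest value is 341.49 kips from combination 3.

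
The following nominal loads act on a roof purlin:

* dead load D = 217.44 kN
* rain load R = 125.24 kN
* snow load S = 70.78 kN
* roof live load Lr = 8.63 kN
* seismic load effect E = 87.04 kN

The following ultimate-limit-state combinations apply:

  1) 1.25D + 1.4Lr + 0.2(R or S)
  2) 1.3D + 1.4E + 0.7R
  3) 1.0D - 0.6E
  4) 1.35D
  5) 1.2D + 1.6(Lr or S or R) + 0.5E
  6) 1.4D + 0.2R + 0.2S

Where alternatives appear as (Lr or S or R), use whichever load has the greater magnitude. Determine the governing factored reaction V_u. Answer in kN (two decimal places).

(R or S) → R = 125.24 kN; (Lr or S or R) → R = 125.24 kN.
1) 1.25(217.44) + 1.4(8.63) + 0.2(125.24) = 271.80 + 12.08 + 25.05 = 308.93
2) 1.3(217.44) + 1.4(87.04) + 0.7(125.24) = 282.67 + 121.86 + 87.67 = 492.20
3) 1.0(217.44) - 0.6(87.04) = 217.44 - 52.22 = 165.22
4) 1.35(217.44) = 293.54
5) 1.2(217.44) + 1.6(125.24) + 0.5(87.04) = 260.93 + 200.38 + 43.52 = 504.83
6) 1.4(217.44) + 0.2(125.24) + 0.2(70.78) = 343.62
Maximum is from combination 5.

504.83 kN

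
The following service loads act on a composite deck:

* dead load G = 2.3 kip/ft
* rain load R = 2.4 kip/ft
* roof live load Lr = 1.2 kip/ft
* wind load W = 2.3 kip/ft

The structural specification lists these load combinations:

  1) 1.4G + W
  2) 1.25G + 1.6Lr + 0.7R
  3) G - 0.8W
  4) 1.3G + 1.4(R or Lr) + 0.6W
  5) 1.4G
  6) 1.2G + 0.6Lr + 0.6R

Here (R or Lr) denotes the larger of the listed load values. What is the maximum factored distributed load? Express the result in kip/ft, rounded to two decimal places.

7.73 kip/ft

(R or Lr) → R = 2.4 kip/ft.
1) 1.4(2.3) + 1.0(2.3) = 3.22 + 2.30 = 5.52
2) 1.25(2.3) + 1.6(1.2) + 0.7(2.4) = 2.88 + 1.92 + 1.68 = 6.48
3) 1.0(2.3) - 0.8(2.3) = 2.30 - 1.84 = 0.46
4) 1.3(2.3) + 1.4(2.4) + 0.6(2.3) = 2.99 + 3.36 + 1.38 = 7.73
5) 1.4(2.3) = 3.22
6) 1.2(2.3) + 0.6(1.2) + 0.6(2.4) = 2.76 + 0.72 + 1.44 = 4.92
The controlling combination is 4, giving 7.73 kip/ft.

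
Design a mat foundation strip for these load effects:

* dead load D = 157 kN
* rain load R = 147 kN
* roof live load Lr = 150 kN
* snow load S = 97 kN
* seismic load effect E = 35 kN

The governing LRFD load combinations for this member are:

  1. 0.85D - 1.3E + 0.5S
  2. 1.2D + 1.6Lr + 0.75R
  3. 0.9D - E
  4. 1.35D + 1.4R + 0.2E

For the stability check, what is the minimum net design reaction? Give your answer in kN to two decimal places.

106.30 kN

1. 0.85(157) - 1.3(35) + 0.5(97) = 136.45
2. 1.2(157) + 1.6(150) + 0.75(147) = 538.65
3. 0.9(157) - 1.0(35) = 106.30
4. 1.35(157) + 1.4(147) + 0.2(35) = 424.75
Combination 3 gives the minimum: 106.30 kN.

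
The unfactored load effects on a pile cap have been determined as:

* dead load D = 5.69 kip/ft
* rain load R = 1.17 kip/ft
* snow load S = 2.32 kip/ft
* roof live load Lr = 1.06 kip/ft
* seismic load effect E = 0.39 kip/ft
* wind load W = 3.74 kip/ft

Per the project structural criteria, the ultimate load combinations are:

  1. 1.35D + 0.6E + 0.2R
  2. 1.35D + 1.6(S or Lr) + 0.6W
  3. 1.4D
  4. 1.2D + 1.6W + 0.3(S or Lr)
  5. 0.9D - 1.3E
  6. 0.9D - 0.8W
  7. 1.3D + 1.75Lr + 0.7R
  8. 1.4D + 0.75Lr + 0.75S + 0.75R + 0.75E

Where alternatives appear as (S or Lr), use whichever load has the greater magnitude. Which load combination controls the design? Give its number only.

(S or Lr) → S = 2.32 kip/ft.
1. 1.35(5.69) + 0.6(0.39) + 0.2(1.17) = 8.15
2. 1.35(5.69) + 1.6(2.32) + 0.6(3.74) = 13.64
3. 1.4(5.69) = 7.97
4. 1.2(5.69) + 1.6(3.74) + 0.3(2.32) = 6.83 + 5.98 + 0.70 = 13.51
5. 0.9(5.69) - 1.3(0.39) = 5.12 - 0.51 = 4.61
6. 0.9(5.69) - 0.8(3.74) = 5.12 - 2.99 = 2.13
7. 1.3(5.69) + 1.75(1.06) + 0.7(1.17) = 10.07
8. 1.4(5.69) + 0.75(1.06) + 0.75(2.32) + 0.75(1.17) + 0.75(0.39) = 11.67
The largest value is 13.64 kip/ft from combination 2.

Combination 2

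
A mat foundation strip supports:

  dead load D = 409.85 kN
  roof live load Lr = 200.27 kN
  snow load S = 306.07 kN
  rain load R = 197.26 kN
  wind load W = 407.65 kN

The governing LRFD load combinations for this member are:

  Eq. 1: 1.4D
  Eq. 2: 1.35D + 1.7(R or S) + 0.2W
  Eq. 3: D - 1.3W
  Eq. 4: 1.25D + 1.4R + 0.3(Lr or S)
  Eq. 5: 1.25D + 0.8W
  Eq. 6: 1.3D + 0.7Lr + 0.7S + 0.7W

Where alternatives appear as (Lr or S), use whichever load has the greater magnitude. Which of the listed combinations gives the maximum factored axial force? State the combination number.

(R or S) → S = 306.07 kN; (Lr or S) → S = 306.07 kN.
Eq. 1: 1.4(409.85) = 573.79
Eq. 2: 1.35(409.85) + 1.7(306.07) + 0.2(407.65) = 1155.15
Eq. 3: 1.0(409.85) - 1.3(407.65) = -120.10
Eq. 4: 1.25(409.85) + 1.4(197.26) + 0.3(306.07) = 880.30
Eq. 5: 1.25(409.85) + 0.8(407.65) = 838.43
Eq. 6: 1.3(409.85) + 0.7(200.27) + 0.7(306.07) + 0.7(407.65) = 1172.60
The largest value is 1172.60 kN from combination 6.

Combination 6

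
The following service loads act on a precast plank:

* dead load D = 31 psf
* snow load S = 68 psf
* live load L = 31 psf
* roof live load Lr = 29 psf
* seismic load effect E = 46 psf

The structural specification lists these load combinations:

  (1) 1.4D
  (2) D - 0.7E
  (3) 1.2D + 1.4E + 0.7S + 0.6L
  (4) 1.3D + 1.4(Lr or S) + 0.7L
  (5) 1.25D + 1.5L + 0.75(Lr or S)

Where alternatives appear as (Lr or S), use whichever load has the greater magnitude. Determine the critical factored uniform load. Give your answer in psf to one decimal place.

(Lr or S) → S = 68 psf.
(1) 1.4(31) = 43.4
(2) 1.0(31) - 0.7(46) = 31.0 - 32.2 = -1.2
(3) 1.2(31) + 1.4(46) + 0.7(68) + 0.6(31) = 37.2 + 64.4 + 47.6 + 18.6 = 167.8
(4) 1.3(31) + 1.4(68) + 0.7(31) = 40.3 + 95.2 + 21.7 = 157.2
(5) 1.25(31) + 1.5(31) + 0.75(68) = 38.8 + 46.5 + 51.0 = 136.3
Combination 3 governs: q_u = 167.8 psf.

167.8 psf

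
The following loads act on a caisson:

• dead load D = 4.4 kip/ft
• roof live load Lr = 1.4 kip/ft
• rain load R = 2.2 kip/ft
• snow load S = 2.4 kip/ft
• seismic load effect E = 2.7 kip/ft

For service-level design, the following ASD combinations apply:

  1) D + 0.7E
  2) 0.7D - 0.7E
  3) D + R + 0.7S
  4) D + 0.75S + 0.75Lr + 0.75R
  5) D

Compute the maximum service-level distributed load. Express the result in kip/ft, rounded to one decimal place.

1) 1.0(4.4) + 0.7(2.7) = 4.4 + 1.9 = 6.3
2) 0.7(4.4) - 0.7(2.7) = 3.1 - 1.9 = 1.2
3) 1.0(4.4) + 1.0(2.2) + 0.7(2.4) = 4.4 + 2.2 + 1.7 = 8.3
4) 1.0(4.4) + 0.75(2.4) + 0.75(1.4) + 0.75(2.2) = 8.9
5) 1.0(4.4) = 4.4
Maximum is from combination 4.

8.9 kip/ft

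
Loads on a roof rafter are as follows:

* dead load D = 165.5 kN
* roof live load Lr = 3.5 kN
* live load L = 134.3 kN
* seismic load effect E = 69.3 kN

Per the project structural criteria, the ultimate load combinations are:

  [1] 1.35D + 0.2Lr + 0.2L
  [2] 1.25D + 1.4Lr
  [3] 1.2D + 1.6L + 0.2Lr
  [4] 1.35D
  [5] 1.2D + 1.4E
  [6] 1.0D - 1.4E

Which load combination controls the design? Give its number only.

[1] 1.35(165.5) + 0.2(3.5) + 0.2(134.3) = 223.4 + 0.7 + 26.9 = 251.0
[2] 1.25(165.5) + 1.4(3.5) = 206.9 + 4.9 = 211.8
[3] 1.2(165.5) + 1.6(134.3) + 0.2(3.5) = 198.6 + 214.9 + 0.7 = 414.2
[4] 1.35(165.5) = 223.4
[5] 1.2(165.5) + 1.4(69.3) = 198.6 + 97.0 = 295.6
[6] 1.0(165.5) - 1.4(69.3) = 165.5 - 97.0 = 68.5
The largest value is 414.2 kN from combination 3.

Combination 3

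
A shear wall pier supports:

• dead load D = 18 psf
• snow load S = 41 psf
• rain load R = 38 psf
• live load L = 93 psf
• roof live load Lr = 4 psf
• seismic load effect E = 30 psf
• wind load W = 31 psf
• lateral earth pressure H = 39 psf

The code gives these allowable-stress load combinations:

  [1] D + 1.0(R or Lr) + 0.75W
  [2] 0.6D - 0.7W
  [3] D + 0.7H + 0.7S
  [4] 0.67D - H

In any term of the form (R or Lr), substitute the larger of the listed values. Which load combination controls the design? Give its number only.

Combination 1

(R or Lr) → R = 38 psf.
[1] 1.0(18) + 1.0(38) + 0.75(31) = 18.0 + 38.0 + 23.3 = 79.3
[2] 0.6(18) - 0.7(31) = 10.8 - 21.7 = -10.9
[3] 1.0(18) + 0.7(39) + 0.7(41) = 18.0 + 27.3 + 28.7 = 74.0
[4] 0.67(18) - 1.0(39) = 12.1 - 39.0 = -26.9
The largest value is 79.3 psf from combination 1.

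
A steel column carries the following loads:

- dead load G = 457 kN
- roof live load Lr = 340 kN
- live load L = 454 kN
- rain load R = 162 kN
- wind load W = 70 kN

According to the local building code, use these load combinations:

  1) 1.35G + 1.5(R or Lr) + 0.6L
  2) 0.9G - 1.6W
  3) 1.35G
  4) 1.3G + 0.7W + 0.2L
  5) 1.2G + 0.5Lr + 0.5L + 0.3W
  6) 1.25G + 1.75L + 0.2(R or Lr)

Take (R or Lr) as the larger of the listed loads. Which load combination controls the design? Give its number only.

(R or Lr) → Lr = 340 kN.
1) 1.35(457) + 1.5(340) + 0.6(454) = 616.95 + 510.00 + 272.40 = 1399.35
2) 0.9(457) - 1.6(70) = 411.30 - 112.00 = 299.30
3) 1.35(457) = 616.95
4) 1.3(457) + 0.7(70) + 0.2(454) = 594.10 + 49.00 + 90.80 = 733.90
5) 1.2(457) + 0.5(340) + 0.5(454) + 0.3(70) = 548.40 + 170.00 + 227.00 + 21.00 = 966.40
6) 1.25(457) + 1.75(454) + 0.2(340) = 571.25 + 794.50 + 68.00 = 1433.75
The largest value is 1433.75 kN from combination 6.

Combination 6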